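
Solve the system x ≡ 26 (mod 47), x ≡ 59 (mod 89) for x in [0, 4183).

47⁻¹ mod 89: 47×36 ≡ 1 (mod 89), so 47⁻¹ ≡ 36.
x = 26 + 47×((59 − 26)×36 mod 89) = 26 + 47×31 = 1483.
Check: 1483 mod 47 = 26, 1483 mod 89 = 59. ✓

1483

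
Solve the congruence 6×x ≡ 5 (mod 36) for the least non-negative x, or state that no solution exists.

no solution

gcd(6, 36) = 6, and 6 does not divide 5.
So the congruence has no solution.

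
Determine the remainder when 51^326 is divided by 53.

Using repeated squaring:
326 in binary is 101000110, i.e. 326 = 256 + 64 + 4 + 2.
51^1 ≡ 51 (mod 53)
51^2 ≡ 51^2 = 2601 ≡ 4 (mod 53)
51^4 ≡ 4^2 = 16 (mod 53)
51^8 ≡ 16^2 = 256 ≡ 44 (mod 53)
51^16 ≡ 44^2 = 1936 ≡ 28 (mod 53)
51^32 ≡ 28^2 = 784 ≡ 42 (mod 53)
51^64 ≡ 42^2 = 1764 ≡ 15 (mod 53)
51^128 ≡ 15^2 = 225 ≡ 13 (mod 53)
51^256 ≡ 13^2 = 169 ≡ 10 (mod 53)
51^326 = 51^256 * 51^64 * 51^4 * 51^2 ≡ 10 * 15 * 16 * 4 (mod 53).
Accumulate the product:
10 * 15 = 150 ≡ 44
44 * 16 = 704 ≡ 15
15 * 4 = 60 ≡ 7

7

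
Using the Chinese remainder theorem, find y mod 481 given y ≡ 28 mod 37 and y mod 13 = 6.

435

37⁻¹ mod 13: 37·6 ≡ 1 (mod 13), so 37⁻¹ ≡ 6.
y = 28 + 37·((6 − 28)·6 mod 13) = 28 + 37·11 = 435.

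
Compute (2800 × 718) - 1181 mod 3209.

385

2800 × 718 = 2010400 ≡ 1566 (mod 3209)
1566 - 1181 = 385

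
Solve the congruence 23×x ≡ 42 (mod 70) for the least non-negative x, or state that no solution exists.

gcd(23, 70) = 1, so a unique solution mod 70 exists.
23⁻¹ ≡ 67 (mod 70).
x ≡ 67×42 ≡ 14 (mod 70).

14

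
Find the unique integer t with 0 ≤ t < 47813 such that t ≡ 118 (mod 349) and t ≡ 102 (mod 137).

349⁻¹ mod 137: 349·95 ≡ 1 (mod 137), so 349⁻¹ ≡ 95.
t = 118 + 349·((102 − 118)·95 mod 137) = 118 + 349·124 = 43394.
Check: 43394 mod 349 = 118, 43394 mod 137 = 102. ✓

43394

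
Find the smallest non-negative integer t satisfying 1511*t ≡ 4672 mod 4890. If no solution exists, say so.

gcd(1511, 4890) = 1, so a unique solution mod 4890 exists.
1511⁻¹ ≡ 4301 (mod 4890).
t ≡ 4301*4672 ≡ 1262 (mod 4890).

1262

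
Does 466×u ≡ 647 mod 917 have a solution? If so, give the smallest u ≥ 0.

881

gcd(466, 917) = 1, so a unique solution mod 917 exists.
466⁻¹ ≡ 856 (mod 917).
u ≡ 856×647 ≡ 881 (mod 917).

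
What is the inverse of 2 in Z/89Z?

Apply the Euclidean algorithm and back-substitute:
89 = 44·2 + 1
2 = 2·1 + 0
gcd(2, 89) = 1, so the inverse exists.
Back-substitute for 1:
1 = 1·89 − 44·2
So 2⁻¹ ≡ −44 ≡ 45 (mod 89).

45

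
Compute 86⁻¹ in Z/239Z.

214

239 = 2·86 + 67
86 = 1·67 + 19
67 = 3·19 + 10
19 = 1·10 + 9
10 = 1·9 + 1
9 = 9·1 + 0
gcd(86, 239) = 1, so the inverse exists.
Bézout: 1 = 9·239 − 25·86.
So 86⁻¹ ≡ −25 ≡ 214 (mod 239).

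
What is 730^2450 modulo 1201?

Compute successive squares:
2450 in binary is 100110010010, i.e. 2450 = 2048 + 256 + 128 + 16 + 2.
730^1 ≡ 730 (mod 1201)
730^2 ≡ 730^2 = 532900 ≡ 857 (mod 1201)
730^4 ≡ 857^2 = 734449 ≡ 638 (mod 1201)
730^8 ≡ 638^2 = 407044 ≡ 1106 (mod 1201)
730^16 ≡ 1106^2 = 1223236 ≡ 618 (mod 1201)
730^32 ≡ 618^2 = 381924 ≡ 6 (mod 1201)
730^64 ≡ 6^2 = 36 (mod 1201)
730^128 ≡ 36^2 = 1296 ≡ 95 (mod 1201)
730^256 ≡ 95^2 = 9025 ≡ 618 (mod 1201)
730^512 ≡ 618^2 = 381924 ≡ 6 (mod 1201)
730^1024 ≡ 6^2 = 36 (mod 1201)
730^2048 ≡ 36^2 = 1296 ≡ 95 (mod 1201)
730^2450 = 730^2048 · 730^256 · 730^128 · 730^16 · 730^2 ≡ 95 · 618 · 95 · 618 · 857 (mod 1201).
Accumulate the product:
95 · 618 = 58710 ≡ 1062
1062 · 95 = 100890 ≡ 6
6 · 618 = 3708 ≡ 105
105 · 857 = 89985 ≡ 1111

1111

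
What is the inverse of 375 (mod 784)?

23

By the extended Euclidean algorithm:
784 = 2×375 + 34
375 = 11×34 + 1
34 = 34×1 + 0
gcd(375, 784) = 1, so the inverse exists.
Bézout: 1 = −11×784 + 23×375.
So 375⁻¹ ≡ 23 (mod 784).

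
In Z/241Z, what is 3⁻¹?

161

241 = 80·3 + 1
3 = 3·1 + 0
gcd(3, 241) = 1, so the inverse exists.
Back-substitute for 1:
1 = 1·241 − 80·3
So 3⁻¹ ≡ −80 ≡ 161 (mod 241).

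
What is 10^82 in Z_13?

By square-and-multiply:
82 in binary is 1010010, i.e. 82 = 64 + 16 + 2.
10^1 ≡ 10 (mod 13)
10^2 ≡ 10^2 = 100 ≡ 9 (mod 13)
10^4 ≡ 9^2 = 81 ≡ 3 (mod 13)
10^8 ≡ 3^2 = 9 (mod 13)
10^16 ≡ 9^2 = 81 ≡ 3 (mod 13)
10^32 ≡ 3^2 = 9 (mod 13)
10^64 ≡ 9^2 = 81 ≡ 3 (mod 13)
10^82 = 10^64 · 10^16 · 10^2 ≡ 3 · 3 · 9 (mod 13).
Accumulate the product:
3 · 3 = 9
9 · 9 = 81 ≡ 3

3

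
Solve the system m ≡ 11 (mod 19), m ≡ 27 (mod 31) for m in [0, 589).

182

19⁻¹ mod 31: 19×18 ≡ 1 (mod 31), so 19⁻¹ ≡ 18.
m = 11 + 19×((27 − 11)×18 mod 31) = 11 + 19×9 = 182.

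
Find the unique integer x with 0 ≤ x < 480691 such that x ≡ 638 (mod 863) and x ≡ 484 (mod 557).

380358

863⁻¹ mod 557: 863*395 ≡ 1 (mod 557), so 863⁻¹ ≡ 395.
x = 638 + 863*((484 − 638)*395 mod 557) = 638 + 863*440 = 380358.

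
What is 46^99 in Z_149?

By square-and-multiply:
46^1 ≡ 46 (mod 149)
46^2 ≡ 46^2 = 2116 ≡ 30 (mod 149)
46^4 ≡ 30^2 = 900 ≡ 6 (mod 149)
46^8 ≡ 6^2 = 36 (mod 149)
46^16 ≡ 36^2 = 1296 ≡ 104 (mod 149)
46^32 ≡ 104^2 = 10816 ≡ 88 (mod 149)
46^64 ≡ 88^2 = 7744 ≡ 145 (mod 149)
46^99 = 46^64 × 46^32 × 46^2 × 46^1 ≡ 145 × 88 × 30 × 46 (mod 149).
Accumulate the product:
145 × 88 = 12760 ≡ 95
95 × 30 = 2850 ≡ 19
19 × 46 = 874 ≡ 129

129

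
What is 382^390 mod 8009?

382^1 ≡ 382 (mod 8009)
382^2 ≡ 382^2 = 145924 ≡ 1762 (mod 8009)
382^4 ≡ 1762^2 = 3104644 ≡ 5161 (mod 8009)
382^8 ≡ 5161^2 = 26635921 ≡ 5996 (mod 8009)
382^16 ≡ 5996^2 = 35952016 ≡ 7624 (mod 8009)
382^32 ≡ 7624^2 = 58125376 ≡ 4063 (mod 8009)
382^64 ≡ 4063^2 = 16507969 ≡ 1420 (mod 8009)
382^128 ≡ 1420^2 = 2016400 ≡ 6141 (mod 8009)
382^256 ≡ 6141^2 = 37711881 ≡ 5509 (mod 8009)
382^390 = 382^256 · 382^128 · 382^4 · 382^2 ≡ 5509 · 6141 · 5161 · 1762 (mod 8009).
Accumulate the product:
5509 · 6141 = 33830769 ≡ 753
753 · 5161 = 3886233 ≡ 1868
1868 · 1762 = 3291416 ≡ 7726

7726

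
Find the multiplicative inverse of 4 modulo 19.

By the extended Euclidean algorithm:
19 = 4·4 + 3
4 = 1·3 + 1
3 = 3·1 + 0
gcd(4, 19) = 1, so the inverse exists.
Bézout: 1 = −1·19 + 5·4.
So 4⁻¹ ≡ 5 (mod 19).

5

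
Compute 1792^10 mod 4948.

10 in binary is 1010, i.e. 10 = 8 + 2.
1792^1 ≡ 1792 (mod 4948)
1792^2 ≡ 1792^2 = 3211264 ≡ 12 (mod 4948)
1792^4 ≡ 12^2 = 144 (mod 4948)
1792^8 ≡ 144^2 = 20736 ≡ 944 (mod 4948)
1792^10 = 1792^8 * 1792^2 ≡ 944 * 12 (mod 4948).
944 * 12 = 11328 ≡ 1432 (mod 4948).

1432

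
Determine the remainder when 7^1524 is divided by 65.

1

By square-and-multiply:
1524 in binary is 10111110100, i.e. 1524 = 1024 + 256 + 128 + 64 + 32 + 16 + 4.
7^1 ≡ 7 (mod 65)
7^2 ≡ 7^2 = 49 (mod 65)
7^4 ≡ 49^2 = 2401 ≡ 61 (mod 65)
7^8 ≡ 61^2 = 3721 ≡ 16 (mod 65)
7^16 ≡ 16^2 = 256 ≡ 61 (mod 65)
7^32 ≡ 61^2 = 3721 ≡ 16 (mod 65)
7^64 ≡ 16^2 = 256 ≡ 61 (mod 65)
7^128 ≡ 61^2 = 3721 ≡ 16 (mod 65)
7^256 ≡ 16^2 = 256 ≡ 61 (mod 65)
7^512 ≡ 61^2 = 3721 ≡ 16 (mod 65)
7^1024 ≡ 16^2 = 256 ≡ 61 (mod 65)
7^1524 = 7^1024 * 7^256 * 7^128 * 7^64 * 7^32 * 7^16 * 7^4 ≡ 61 * 61 * 16 * 61 * 16 * 61 * 61 (mod 65).
Accumulate the product:
61 * 61 = 3721 ≡ 16
16 * 16 = 256 ≡ 61
61 * 61 = 3721 ≡ 16
16 * 16 = 256 ≡ 61
61 * 61 = 3721 ≡ 16
16 * 61 = 976 ≡ 1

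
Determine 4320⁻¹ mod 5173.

By the extended Euclidean algorithm:
5173 = 1×4320 + 853
4320 = 5×853 + 55
853 = 15×55 + 28
55 = 1×28 + 27
28 = 1×27 + 1
27 = 27×1 + 0
gcd(4320, 5173) = 1, so the inverse exists.
Back-substitute for 1:
1 = 1×28 − 1×27
  = −1×55 + 2×28
  = 2×853 − 31×55
  = −31×4320 + 157×853
  = 157×5173 − 188×4320
So 4320⁻¹ ≡ −188 ≡ 4985 (mod 5173).

4985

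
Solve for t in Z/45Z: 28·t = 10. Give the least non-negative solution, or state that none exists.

gcd(28, 45) = 1, so a unique solution mod 45 exists.
28⁻¹ ≡ 37 (mod 45).
t ≡ 37·10 ≡ 10 (mod 45).

10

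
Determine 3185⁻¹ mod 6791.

371

Run the extended Euclidean algorithm:
6791 = 2×3185 + 421
3185 = 7×421 + 238
421 = 1×238 + 183
238 = 1×183 + 55
183 = 3×55 + 18
55 = 3×18 + 1
18 = 18×1 + 0
gcd(3185, 6791) = 1, so the inverse exists.
Back-substitute for 1:
1 = 1×55 − 3×18
  = −3×183 + 10×55
  = 10×238 − 13×183
  = −13×421 + 23×238
  = 23×3185 − 174×421
  = −174×6791 + 371×3185
So 3185⁻¹ ≡ 371 (mod 6791).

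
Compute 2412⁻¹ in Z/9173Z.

9173 = 3×2412 + 1937
2412 = 1×1937 + 475
1937 = 4×475 + 37
475 = 12×37 + 31
37 = 1×31 + 6
31 = 5×6 + 1
6 = 6×1 + 0
gcd(2412, 9173) = 1, so the inverse exists.
Bézout: 1 = −391×9173 + 1487×2412.
So 2412⁻¹ ≡ 1487 (mod 9173).

1487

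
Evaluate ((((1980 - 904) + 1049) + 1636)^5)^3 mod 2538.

377

1980 - 904 = 1076
1076 + 1049 = 2125
2125 + 1636 = 3761 ≡ 1223 (mod 2538)
(1223)^5 ≡ 2069 (mod 2538)
(2069)^3 ≡ 377 (mod 2538)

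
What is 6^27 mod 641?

Compute successive squares:
6^1 ≡ 6 (mod 641)
6^2 ≡ 6^2 = 36 (mod 641)
6^4 ≡ 36^2 = 1296 ≡ 14 (mod 641)
6^8 ≡ 14^2 = 196 (mod 641)
6^16 ≡ 196^2 = 38416 ≡ 597 (mod 641)
6^27 = 6^16 · 6^8 · 6^2 · 6^1 ≡ 597 · 196 · 36 · 6 (mod 641).
Accumulate the product:
597 · 196 = 117012 ≡ 350
350 · 36 = 12600 ≡ 421
421 · 6 = 2526 ≡ 603

603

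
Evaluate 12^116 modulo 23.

Using repeated squaring:
116 in binary is 1110100, i.e. 116 = 64 + 32 + 16 + 4.
12^1 ≡ 12 (mod 23)
12^2 ≡ 12^2 = 144 ≡ 6 (mod 23)
12^4 ≡ 6^2 = 36 ≡ 13 (mod 23)
12^8 ≡ 13^2 = 169 ≡ 8 (mod 23)
12^16 ≡ 8^2 = 64 ≡ 18 (mod 23)
12^32 ≡ 18^2 = 324 ≡ 2 (mod 23)
12^64 ≡ 2^2 = 4 (mod 23)
12^116 = 12^64 × 12^32 × 12^16 × 12^4 ≡ 4 × 2 × 18 × 13 (mod 23).
Accumulate the product:
4 × 2 = 8
8 × 18 = 144 ≡ 6
6 × 13 = 78 ≡ 9

9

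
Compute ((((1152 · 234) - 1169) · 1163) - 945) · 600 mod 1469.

1152 · 234 = 269568 ≡ 741 (mod 1469)
741 - 1169 = -428 ≡ 1041 (mod 1469)
1041 · 1163 = 1210683 ≡ 227 (mod 1469)
227 - 945 = -718 ≡ 751 (mod 1469)
751 · 600 = 450600 ≡ 1086 (mod 1469)

1086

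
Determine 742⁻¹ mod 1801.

517

1801 = 2*742 + 317
742 = 2*317 + 108
317 = 2*108 + 101
108 = 1*101 + 7
101 = 14*7 + 3
7 = 2*3 + 1
3 = 3*1 + 0
gcd(742, 1801) = 1, so the inverse exists.
Back-substitute for 1:
1 = 1*7 − 2*3
  = −2*101 + 29*7
  = 29*108 − 31*101
  = −31*317 + 91*108
  = 91*742 − 213*317
  = −213*1801 + 517*742
So 742⁻¹ ≡ 517 (mod 1801).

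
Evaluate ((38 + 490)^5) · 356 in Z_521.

38 + 490 = 528 ≡ 7 (mod 521)
(7)^5 ≡ 135 (mod 521)
135 · 356 = 48060 ≡ 128 (mod 521)

128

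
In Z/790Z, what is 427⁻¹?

753

790 = 1·427 + 363
427 = 1·363 + 64
363 = 5·64 + 43
64 = 1·43 + 21
43 = 2·21 + 1
21 = 21·1 + 0
gcd(427, 790) = 1, so the inverse exists.
Back-substitute for 1:
1 = 1·43 − 2·21
  = −2·64 + 3·43
  = 3·363 − 17·64
  = −17·427 + 20·363
  = 20·790 − 37·427
So 427⁻¹ ≡ −37 ≡ 753 (mod 790).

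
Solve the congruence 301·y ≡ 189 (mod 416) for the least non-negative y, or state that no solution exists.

gcd(301, 416) = 1, so a unique solution mod 416 exists.
301⁻¹ ≡ 293 (mod 416).
y ≡ 293·189 ≡ 49 (mod 416).

49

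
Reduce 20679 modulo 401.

228

20679 = 51*401 + 228, so 20679 ≡ 228 (mod 401).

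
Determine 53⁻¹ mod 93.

Apply the Euclidean algorithm and back-substitute:
93 = 1*53 + 40
53 = 1*40 + 13
40 = 3*13 + 1
13 = 13*1 + 0
gcd(53, 93) = 1, so the inverse exists.
Bézout: 1 = 4*93 − 7*53.
So 53⁻¹ ≡ −7 ≡ 86 (mod 93).

86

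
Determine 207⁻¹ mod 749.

275

749 = 3·207 + 128
207 = 1·128 + 79
128 = 1·79 + 49
79 = 1·49 + 30
49 = 1·30 + 19
30 = 1·19 + 11
19 = 1·11 + 8
11 = 1·8 + 3
8 = 2·3 + 2
3 = 1·2 + 1
2 = 2·1 + 0
gcd(207, 749) = 1, so the inverse exists.
Back-substitute for 1:
1 = 1·3 − 1·2
  = −1·8 + 3·3
  = 3·11 − 4·8
  = −4·19 + 7·11
  = 7·30 − 11·19
  = −11·49 + 18·30
  = 18·79 − 29·49
  = −29·128 + 47·79
  = 47·207 − 76·128
  = −76·749 + 275·207
So 207⁻¹ ≡ 275 (mod 749).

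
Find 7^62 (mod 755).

7^1 ≡ 7 (mod 755)
7^2 ≡ 7^2 = 49 (mod 755)
7^4 ≡ 49^2 = 2401 ≡ 136 (mod 755)
7^8 ≡ 136^2 = 18496 ≡ 376 (mod 755)
7^16 ≡ 376^2 = 141376 ≡ 191 (mod 755)
7^32 ≡ 191^2 = 36481 ≡ 241 (mod 755)
7^62 = 7^32 * 7^16 * 7^8 * 7^4 * 7^2 ≡ 241 * 191 * 376 * 136 * 49 (mod 755).
Accumulate the product:
241 * 191 = 46031 ≡ 731
731 * 376 = 274856 ≡ 36
36 * 136 = 4896 ≡ 366
366 * 49 = 17934 ≡ 569

569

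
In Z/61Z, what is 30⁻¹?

59

Run the extended Euclidean algorithm:
61 = 2·30 + 1
30 = 30·1 + 0
gcd(30, 61) = 1, so the inverse exists.
Back-substitute for 1:
1 = 1·61 − 2·30
So 30⁻¹ ≡ −2 ≡ 59 (mod 61).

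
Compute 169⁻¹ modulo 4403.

4403 = 26*169 + 9
169 = 18*9 + 7
9 = 1*7 + 2
7 = 3*2 + 1
2 = 2*1 + 0
gcd(169, 4403) = 1, so the inverse exists.
Back-substitute for 1:
1 = 1*7 − 3*2
  = −3*9 + 4*7
  = 4*169 − 75*9
  = −75*4403 + 1954*169
So 169⁻¹ ≡ 1954 (mod 4403).

1954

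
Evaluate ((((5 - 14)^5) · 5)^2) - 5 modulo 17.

14

5 - 14 = -9 ≡ 8 (mod 17)
(8)^5 ≡ 9 (mod 17)
9 · 5 = 45 ≡ 11 (mod 17)
(11)^2 ≡ 2 (mod 17)
2 - 5 = -3 ≡ 14 (mod 17)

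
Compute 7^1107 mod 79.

By square-and-multiply:
1107 in binary is 10001010011, i.e. 1107 = 1024 + 64 + 16 + 2 + 1.
7^1 ≡ 7 (mod 79)
7^2 ≡ 7^2 = 49 (mod 79)
7^4 ≡ 49^2 = 2401 ≡ 31 (mod 79)
7^8 ≡ 31^2 = 961 ≡ 13 (mod 79)
7^16 ≡ 13^2 = 169 ≡ 11 (mod 79)
7^32 ≡ 11^2 = 121 ≡ 42 (mod 79)
7^64 ≡ 42^2 = 1764 ≡ 26 (mod 79)
7^128 ≡ 26^2 = 676 ≡ 44 (mod 79)
7^256 ≡ 44^2 = 1936 ≡ 40 (mod 79)
7^512 ≡ 40^2 = 1600 ≡ 20 (mod 79)
7^1024 ≡ 20^2 = 400 ≡ 5 (mod 79)
7^1107 = 7^1024 × 7^64 × 7^16 × 7^2 × 7^1 ≡ 5 × 26 × 11 × 49 × 7 (mod 79).
Accumulate the product:
5 × 26 = 130 ≡ 51
51 × 11 = 561 ≡ 8
8 × 49 = 392 ≡ 76
76 × 7 = 532 ≡ 58

58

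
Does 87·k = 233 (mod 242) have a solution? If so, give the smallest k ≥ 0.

gcd(87, 242) = 1, so a unique solution mod 242 exists.
87⁻¹ ≡ 153 (mod 242).
k ≡ 153·233 ≡ 75 (mod 242).

75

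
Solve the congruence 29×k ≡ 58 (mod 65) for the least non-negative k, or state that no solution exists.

2

gcd(29, 65) = 1, so a unique solution mod 65 exists.
29⁻¹ ≡ 9 (mod 65).
k ≡ 9×58 ≡ 2 (mod 65).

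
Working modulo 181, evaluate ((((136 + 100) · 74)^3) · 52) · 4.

8

136 + 100 = 236 ≡ 55 (mod 181)
55 · 74 = 4070 ≡ 88 (mod 181)
(88)^3 ≡ 7 (mod 181)
7 · 52 = 364 ≡ 2 (mod 181)
2 · 4 = 8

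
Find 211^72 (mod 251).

201

72 in binary is 1001000, i.e. 72 = 64 + 8.
211^1 ≡ 211 (mod 251)
211^2 ≡ 211^2 = 44521 ≡ 94 (mod 251)
211^4 ≡ 94^2 = 8836 ≡ 51 (mod 251)
211^8 ≡ 51^2 = 2601 ≡ 91 (mod 251)
211^16 ≡ 91^2 = 8281 ≡ 249 (mod 251)
211^32 ≡ 249^2 = 62001 ≡ 4 (mod 251)
211^64 ≡ 4^2 = 16 (mod 251)
211^72 = 211^64 × 211^8 ≡ 16 × 91 (mod 251).
16 × 91 = 1456 ≡ 201 (mod 251).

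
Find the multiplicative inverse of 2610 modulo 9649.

Run the extended Euclidean algorithm:
9649 = 3*2610 + 1819
2610 = 1*1819 + 791
1819 = 2*791 + 237
791 = 3*237 + 80
237 = 2*80 + 77
80 = 1*77 + 3
77 = 25*3 + 2
3 = 1*2 + 1
2 = 2*1 + 0
gcd(2610, 9649) = 1, so the inverse exists.
Bézout: 1 = −881*9649 + 3257*2610.
So 2610⁻¹ ≡ 3257 (mod 9649).

3257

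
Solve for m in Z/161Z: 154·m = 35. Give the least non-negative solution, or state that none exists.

18

gcd(154, 161) = 7, and 7 | 35, so solutions exist.
Divide through by 7: 22·m mod 23 = 5.
22⁻¹ ≡ 22 (mod 23).
m ≡ 22·5 ≡ 18 (mod 23).
The smallest non-negative solution is m = 18.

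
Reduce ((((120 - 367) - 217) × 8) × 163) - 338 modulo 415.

120 - 367 = -247 ≡ 168 (mod 415)
168 - 217 = -49 ≡ 366 (mod 415)
366 × 8 = 2928 ≡ 23 (mod 415)
23 × 163 = 3749 ≡ 14 (mod 415)
14 - 338 = -324 ≡ 91 (mod 415)

91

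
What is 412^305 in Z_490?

132

By square-and-multiply:
305 in binary is 100110001, i.e. 305 = 256 + 32 + 16 + 1.
412^1 ≡ 412 (mod 490)
412^2 ≡ 412^2 = 169744 ≡ 204 (mod 490)
412^4 ≡ 204^2 = 41616 ≡ 456 (mod 490)
412^8 ≡ 456^2 = 207936 ≡ 176 (mod 490)
412^16 ≡ 176^2 = 30976 ≡ 106 (mod 490)
412^32 ≡ 106^2 = 11236 ≡ 456 (mod 490)
412^64 ≡ 456^2 = 207936 ≡ 176 (mod 490)
412^128 ≡ 176^2 = 30976 ≡ 106 (mod 490)
412^256 ≡ 106^2 = 11236 ≡ 456 (mod 490)
412^305 = 412^256 × 412^32 × 412^16 × 412^1 ≡ 456 × 456 × 106 × 412 (mod 490).
Accumulate the product:
456 × 456 = 207936 ≡ 176
176 × 106 = 18656 ≡ 36
36 × 412 = 14832 ≡ 132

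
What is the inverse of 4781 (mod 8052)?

8052 = 1*4781 + 3271
4781 = 1*3271 + 1510
3271 = 2*1510 + 251
1510 = 6*251 + 4
251 = 62*4 + 3
4 = 1*3 + 1
3 = 3*1 + 0
gcd(4781, 8052) = 1, so the inverse exists.
Bézout: 1 = −1200*8052 + 2021*4781.
So 4781⁻¹ ≡ 2021 (mod 8052).

2021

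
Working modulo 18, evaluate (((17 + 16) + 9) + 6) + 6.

17 + 16 = 33 ≡ 15 (mod 18)
15 + 9 = 24 ≡ 6 (mod 18)
6 + 6 = 12
12 + 6 = 18 ≡ 0 (mod 18)

0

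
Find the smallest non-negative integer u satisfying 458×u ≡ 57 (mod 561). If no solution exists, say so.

555

gcd(458, 561) = 1, so a unique solution mod 561 exists.
458⁻¹ ≡ 305 (mod 561).
u ≡ 305×57 ≡ 555 (mod 561).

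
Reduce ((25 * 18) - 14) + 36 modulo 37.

25 * 18 = 450 ≡ 6 (mod 37)
6 - 14 = -8 ≡ 29 (mod 37)
29 + 36 = 65 ≡ 28 (mod 37)

28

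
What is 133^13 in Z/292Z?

177

By square-and-multiply:
13 in binary is 1101, i.e. 13 = 8 + 4 + 1.
133^1 ≡ 133 (mod 292)
133^2 ≡ 133^2 = 17689 ≡ 169 (mod 292)
133^4 ≡ 169^2 = 28561 ≡ 237 (mod 292)
133^8 ≡ 237^2 = 56169 ≡ 105 (mod 292)
133^13 = 133^8 × 133^4 × 133^1 ≡ 105 × 237 × 133 (mod 292).
Accumulate the product:
105 × 237 = 24885 ≡ 65
65 × 133 = 8645 ≡ 177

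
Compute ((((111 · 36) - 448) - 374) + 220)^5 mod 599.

111 · 36 = 3996 ≡ 402 (mod 599)
402 - 448 = -46 ≡ 553 (mod 599)
553 - 374 = 179
179 + 220 = 399
(399)^5 ≡ 493 (mod 599)

493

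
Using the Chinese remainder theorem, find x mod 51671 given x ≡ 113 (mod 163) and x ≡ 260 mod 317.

39885

163⁻¹ mod 317: 163*282 ≡ 1 (mod 317), so 163⁻¹ ≡ 282.
x = 113 + 163*((260 − 113)*282 mod 317) = 113 + 163*244 = 39885.
Check: 39885 mod 163 = 113, 39885 mod 317 = 260. ✓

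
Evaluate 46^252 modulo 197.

Using repeated squaring:
252 in binary is 11111100, i.e. 252 = 128 + 64 + 32 + 16 + 8 + 4.
46^1 ≡ 46 (mod 197)
46^2 ≡ 46^2 = 2116 ≡ 146 (mod 197)
46^4 ≡ 146^2 = 21316 ≡ 40 (mod 197)
46^8 ≡ 40^2 = 1600 ≡ 24 (mod 197)
46^16 ≡ 24^2 = 576 ≡ 182 (mod 197)
46^32 ≡ 182^2 = 33124 ≡ 28 (mod 197)
46^64 ≡ 28^2 = 784 ≡ 193 (mod 197)
46^128 ≡ 193^2 = 37249 ≡ 16 (mod 197)
46^252 = 46^128 · 46^64 · 46^32 · 46^16 · 46^8 · 46^4 ≡ 16 · 193 · 28 · 182 · 24 · 40 (mod 197).
Accumulate the product:
16 · 193 = 3088 ≡ 133
133 · 28 = 3724 ≡ 178
178 · 182 = 32396 ≡ 88
88 · 24 = 2112 ≡ 142
142 · 40 = 5680 ≡ 164

164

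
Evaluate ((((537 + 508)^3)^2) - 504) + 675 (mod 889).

704

537 + 508 = 1045 ≡ 156 (mod 889)
(156)^3 ≡ 386 (mod 889)
(386)^2 ≡ 533 (mod 889)
533 - 504 = 29
29 + 675 = 704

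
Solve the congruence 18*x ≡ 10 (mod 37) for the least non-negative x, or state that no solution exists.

17

gcd(18, 37) = 1, so a unique solution mod 37 exists.
18⁻¹ ≡ 35 (mod 37).
x ≡ 35*10 ≡ 17 (mod 37).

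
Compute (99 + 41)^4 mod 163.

99 + 41 = 140
(140)^4 ≡ 133 (mod 163)

133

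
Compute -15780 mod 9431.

-15780 = -2×9431 + 3082, so -15780 ≡ 3082 (mod 9431).

3082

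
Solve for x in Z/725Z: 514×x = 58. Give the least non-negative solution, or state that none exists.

522

gcd(514, 725) = 1, so a unique solution mod 725 exists.
514⁻¹ ≡ 134 (mod 725).
x ≡ 134×58 ≡ 522 (mod 725).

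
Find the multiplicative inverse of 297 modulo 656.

Apply the Euclidean algorithm and back-substitute:
656 = 2*297 + 62
297 = 4*62 + 49
62 = 1*49 + 13
49 = 3*13 + 10
13 = 1*10 + 3
10 = 3*3 + 1
3 = 3*1 + 0
gcd(297, 656) = 1, so the inverse exists.
Bézout: 1 = −91*656 + 201*297.
So 297⁻¹ ≡ 201 (mod 656).

201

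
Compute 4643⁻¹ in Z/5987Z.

49

Run the extended Euclidean algorithm:
5987 = 1×4643 + 1344
4643 = 3×1344 + 611
1344 = 2×611 + 122
611 = 5×122 + 1
122 = 122×1 + 0
gcd(4643, 5987) = 1, so the inverse exists.
Back-substitute for 1:
1 = 1×611 − 5×122
  = −5×1344 + 11×611
  = 11×4643 − 38×1344
  = −38×5987 + 49×4643
So 4643⁻¹ ≡ 49 (mod 5987).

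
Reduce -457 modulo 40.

-457 = -12×40 + 23, so -457 ≡ 23 (mod 40).

23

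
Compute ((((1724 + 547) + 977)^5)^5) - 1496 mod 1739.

124

1724 + 547 = 2271 ≡ 532 (mod 1739)
532 + 977 = 1509
(1509)^5 ≡ 1198 (mod 1739)
(1198)^5 ≡ 1620 (mod 1739)
1620 - 1496 = 124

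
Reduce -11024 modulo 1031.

317

-11024 = -11*1031 + 317, so -11024 ≡ 317 (mod 1031).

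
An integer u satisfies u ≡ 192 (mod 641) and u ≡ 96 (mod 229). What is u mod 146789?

641⁻¹ mod 229: 641×224 ≡ 1 (mod 229), so 641⁻¹ ≡ 224.
u = 192 + 641×((96 − 192)×224 mod 229) = 192 + 641×22 = 14294.

14294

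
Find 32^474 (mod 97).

Compute successive squares:
474 in binary is 111011010, i.e. 474 = 256 + 128 + 64 + 16 + 8 + 2.
32^1 ≡ 32 (mod 97)
32^2 ≡ 32^2 = 1024 ≡ 54 (mod 97)
32^4 ≡ 54^2 = 2916 ≡ 6 (mod 97)
32^8 ≡ 6^2 = 36 (mod 97)
32^16 ≡ 36^2 = 1296 ≡ 35 (mod 97)
32^32 ≡ 35^2 = 1225 ≡ 61 (mod 97)
32^64 ≡ 61^2 = 3721 ≡ 35 (mod 97)
32^128 ≡ 35^2 = 1225 ≡ 61 (mod 97)
32^256 ≡ 61^2 = 3721 ≡ 35 (mod 97)
32^474 = 32^256 · 32^128 · 32^64 · 32^16 · 32^8 · 32^2 ≡ 35 · 61 · 35 · 35 · 36 · 54 (mod 97).
Accumulate the product:
35 · 61 = 2135 ≡ 1
1 · 35 = 35
35 · 35 = 1225 ≡ 61
61 · 36 = 2196 ≡ 62
62 · 54 = 3348 ≡ 50

50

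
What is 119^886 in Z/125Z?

886 in binary is 1101110110, i.e. 886 = 512 + 256 + 64 + 32 + 16 + 4 + 2.
119^1 ≡ 119 (mod 125)
119^2 ≡ 119^2 = 14161 ≡ 36 (mod 125)
119^4 ≡ 36^2 = 1296 ≡ 46 (mod 125)
119^8 ≡ 46^2 = 2116 ≡ 116 (mod 125)
119^16 ≡ 116^2 = 13456 ≡ 81 (mod 125)
119^32 ≡ 81^2 = 6561 ≡ 61 (mod 125)
119^64 ≡ 61^2 = 3721 ≡ 96 (mod 125)
119^128 ≡ 96^2 = 9216 ≡ 91 (mod 125)
119^256 ≡ 91^2 = 8281 ≡ 31 (mod 125)
119^512 ≡ 31^2 = 961 ≡ 86 (mod 125)
119^886 = 119^512 · 119^256 · 119^64 · 119^32 · 119^16 · 119^4 · 119^2 ≡ 86 · 31 · 96 · 61 · 81 · 46 · 36 (mod 125).
Accumulate the product:
86 · 31 = 2666 ≡ 41
41 · 96 = 3936 ≡ 61
61 · 61 = 3721 ≡ 96
96 · 81 = 7776 ≡ 26
26 · 46 = 1196 ≡ 71
71 · 36 = 2556 ≡ 56

56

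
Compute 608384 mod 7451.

4853

608384 = 81*7451 + 4853, so 608384 ≡ 4853 (mod 7451).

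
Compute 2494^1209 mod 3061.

Using repeated squaring:
1209 in binary is 10010111001, i.e. 1209 = 1024 + 128 + 32 + 16 + 8 + 1.
2494^1 ≡ 2494 (mod 3061)
2494^2 ≡ 2494^2 = 6220036 ≡ 84 (mod 3061)
2494^4 ≡ 84^2 = 7056 ≡ 934 (mod 3061)
2494^8 ≡ 934^2 = 872356 ≡ 3032 (mod 3061)
2494^16 ≡ 3032^2 = 9193024 ≡ 841 (mod 3061)
2494^32 ≡ 841^2 = 707281 ≡ 190 (mod 3061)
2494^64 ≡ 190^2 = 36100 ≡ 2429 (mod 3061)
2494^128 ≡ 2429^2 = 5900041 ≡ 1494 (mod 3061)
2494^256 ≡ 1494^2 = 2232036 ≡ 567 (mod 3061)
2494^512 ≡ 567^2 = 321489 ≡ 84 (mod 3061)
2494^1024 ≡ 84^2 = 7056 ≡ 934 (mod 3061)
2494^1209 = 2494^1024 · 2494^128 · 2494^32 · 2494^16 · 2494^8 · 2494^1 ≡ 934 · 1494 · 190 · 841 · 3032 · 2494 (mod 3061).
Accumulate the product:
934 · 1494 = 1395396 ≡ 2641
2641 · 190 = 501790 ≡ 2847
2847 · 841 = 2394327 ≡ 625
625 · 3032 = 1895000 ≡ 241
241 · 2494 = 601054 ≡ 1098

1098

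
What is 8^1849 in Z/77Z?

Using repeated squaring:
1849 in binary is 11100111001, i.e. 1849 = 1024 + 512 + 256 + 32 + 16 + 8 + 1.
8^1 ≡ 8 (mod 77)
8^2 ≡ 8^2 = 64 (mod 77)
8^4 ≡ 64^2 = 4096 ≡ 15 (mod 77)
8^8 ≡ 15^2 = 225 ≡ 71 (mod 77)
8^16 ≡ 71^2 = 5041 ≡ 36 (mod 77)
8^32 ≡ 36^2 = 1296 ≡ 64 (mod 77)
8^64 ≡ 64^2 = 4096 ≡ 15 (mod 77)
8^128 ≡ 15^2 = 225 ≡ 71 (mod 77)
8^256 ≡ 71^2 = 5041 ≡ 36 (mod 77)
8^512 ≡ 36^2 = 1296 ≡ 64 (mod 77)
8^1024 ≡ 64^2 = 4096 ≡ 15 (mod 77)
8^1849 = 8^1024 * 8^512 * 8^256 * 8^32 * 8^16 * 8^8 * 8^1 ≡ 15 * 64 * 36 * 64 * 36 * 71 * 8 (mod 77).
Accumulate the product:
15 * 64 = 960 ≡ 36
36 * 36 = 1296 ≡ 64
64 * 64 = 4096 ≡ 15
15 * 36 = 540 ≡ 1
1 * 71 = 71
71 * 8 = 568 ≡ 29

29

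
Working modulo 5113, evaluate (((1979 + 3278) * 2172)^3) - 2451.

3938

1979 + 3278 = 5257 ≡ 144 (mod 5113)
144 * 2172 = 312768 ≡ 875 (mod 5113)
(875)^3 ≡ 1276 (mod 5113)
1276 - 2451 = -1175 ≡ 3938 (mod 5113)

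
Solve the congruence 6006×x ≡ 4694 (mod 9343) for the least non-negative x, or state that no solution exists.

9238

gcd(6006, 9343) = 1, so a unique solution mod 9343 exists.
6006⁻¹ ≡ 6224 (mod 9343).
x ≡ 6224×4694 ≡ 9238 (mod 9343).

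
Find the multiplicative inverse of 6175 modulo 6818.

6203

6818 = 1·6175 + 643
6175 = 9·643 + 388
643 = 1·388 + 255
388 = 1·255 + 133
255 = 1·133 + 122
133 = 1·122 + 11
122 = 11·11 + 1
11 = 11·1 + 0
gcd(6175, 6818) = 1, so the inverse exists.
Back-substitute for 1:
1 = 1·122 − 11·11
  = −11·133 + 12·122
  = 12·255 − 23·133
  = −23·388 + 35·255
  = 35·643 − 58·388
  = −58·6175 + 557·643
  = 557·6818 − 615·6175
So 6175⁻¹ ≡ −615 ≡ 6203 (mod 6818).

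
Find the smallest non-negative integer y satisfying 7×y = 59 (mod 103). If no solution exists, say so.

gcd(7, 103) = 1, so a unique solution mod 103 exists.
7⁻¹ ≡ 59 (mod 103).
y ≡ 59×59 ≡ 82 (mod 103).

82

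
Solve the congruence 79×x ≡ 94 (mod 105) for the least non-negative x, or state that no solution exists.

61

gcd(79, 105) = 1, so a unique solution mod 105 exists.
79⁻¹ ≡ 4 (mod 105).
x ≡ 4×94 ≡ 61 (mod 105).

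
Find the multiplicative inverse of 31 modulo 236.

99

Apply the Euclidean algorithm and back-substitute:
236 = 7×31 + 19
31 = 1×19 + 12
19 = 1×12 + 7
12 = 1×7 + 5
7 = 1×5 + 2
5 = 2×2 + 1
2 = 2×1 + 0
gcd(31, 236) = 1, so the inverse exists.
Bézout: 1 = −13×236 + 99×31.
So 31⁻¹ ≡ 99 (mod 236).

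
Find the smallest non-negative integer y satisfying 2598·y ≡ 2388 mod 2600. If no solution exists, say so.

106

gcd(2598, 2600) = 2, and 2 | 2388, so solutions exist.
Divide through by 2: 1299·y mod 1300 = 1194.
1299⁻¹ ≡ 1299 (mod 1300).
y ≡ 1299·1194 ≡ 106 (mod 1300).
The smallest non-negative solution is y = 106.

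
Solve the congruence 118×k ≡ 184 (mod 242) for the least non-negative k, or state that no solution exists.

gcd(118, 242) = 2, and 2 | 184, so solutions exist.
Divide through by 2: 59×k mod 121 = 92.
59⁻¹ ≡ 80 (mod 121).
k ≡ 80×92 ≡ 100 (mod 121).
The smallest non-negative solution is k = 100.

100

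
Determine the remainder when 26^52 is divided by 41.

25

By square-and-multiply:
52 in binary is 110100, i.e. 52 = 32 + 16 + 4.
26^1 ≡ 26 (mod 41)
26^2 ≡ 26^2 = 676 ≡ 20 (mod 41)
26^4 ≡ 20^2 = 400 ≡ 31 (mod 41)
26^8 ≡ 31^2 = 961 ≡ 18 (mod 41)
26^16 ≡ 18^2 = 324 ≡ 37 (mod 41)
26^32 ≡ 37^2 = 1369 ≡ 16 (mod 41)
26^52 = 26^32 * 26^16 * 26^4 ≡ 16 * 37 * 31 (mod 41).
Accumulate the product:
16 * 37 = 592 ≡ 18
18 * 31 = 558 ≡ 25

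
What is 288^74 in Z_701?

74 in binary is 1001010, i.e. 74 = 64 + 8 + 2.
288^1 ≡ 288 (mod 701)
288^2 ≡ 288^2 = 82944 ≡ 226 (mod 701)
288^4 ≡ 226^2 = 51076 ≡ 604 (mod 701)
288^8 ≡ 604^2 = 364816 ≡ 296 (mod 701)
288^16 ≡ 296^2 = 87616 ≡ 692 (mod 701)
288^32 ≡ 692^2 = 478864 ≡ 81 (mod 701)
288^64 ≡ 81^2 = 6561 ≡ 252 (mod 701)
288^74 = 288^64 * 288^8 * 288^2 ≡ 252 * 296 * 226 (mod 701).
Accumulate the product:
252 * 296 = 74592 ≡ 286
286 * 226 = 64636 ≡ 144

144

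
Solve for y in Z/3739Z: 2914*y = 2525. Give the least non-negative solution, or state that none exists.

2263

gcd(2914, 3739) = 1, so a unique solution mod 3739 exists.
2914⁻¹ ≡ 494 (mod 3739).
y ≡ 494*2525 ≡ 2263 (mod 3739).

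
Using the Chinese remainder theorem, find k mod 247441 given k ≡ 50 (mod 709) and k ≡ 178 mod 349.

143268

709⁻¹ mod 349: 709*127 ≡ 1 (mod 349), so 709⁻¹ ≡ 127.
k = 50 + 709*((178 − 50)*127 mod 349) = 50 + 709*202 = 143268.
Check: 143268 mod 709 = 50, 143268 mod 349 = 178. ✓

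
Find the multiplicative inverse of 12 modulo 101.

101 = 8*12 + 5
12 = 2*5 + 2
5 = 2*2 + 1
2 = 2*1 + 0
gcd(12, 101) = 1, so the inverse exists.
Bézout: 1 = 5*101 − 42*12.
So 12⁻¹ ≡ −42 ≡ 59 (mod 101).

59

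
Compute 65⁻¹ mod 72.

41

72 = 1*65 + 7
65 = 9*7 + 2
7 = 3*2 + 1
2 = 2*1 + 0
gcd(65, 72) = 1, so the inverse exists.
Bézout: 1 = 28*72 − 31*65.
So 65⁻¹ ≡ −31 ≡ 41 (mod 72).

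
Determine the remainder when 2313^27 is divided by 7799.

4794

27 in binary is 11011, i.e. 27 = 16 + 8 + 2 + 1.
2313^1 ≡ 2313 (mod 7799)
2313^2 ≡ 2313^2 = 5349969 ≡ 7654 (mod 7799)
2313^4 ≡ 7654^2 = 58583716 ≡ 5427 (mod 7799)
2313^8 ≡ 5427^2 = 29452329 ≡ 3305 (mod 7799)
2313^16 ≡ 3305^2 = 10923025 ≡ 4425 (mod 7799)
2313^27 = 2313^16 · 2313^8 · 2313^2 · 2313^1 ≡ 4425 · 3305 · 7654 · 2313 (mod 7799).
Accumulate the product:
4425 · 3305 = 14624625 ≡ 1500
1500 · 7654 = 11481000 ≡ 872
872 · 2313 = 2016936 ≡ 4794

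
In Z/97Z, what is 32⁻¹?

97 = 3·32 + 1
32 = 32·1 + 0
gcd(32, 97) = 1, so the inverse exists.
Back-substitute for 1:
1 = 1·97 − 3·32
So 32⁻¹ ≡ −3 ≡ 94 (mod 97).

94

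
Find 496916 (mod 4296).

496916 = 115×4296 + 2876, so 496916 ≡ 2876 (mod 4296).

2876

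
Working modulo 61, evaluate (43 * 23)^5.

47

43 * 23 = 989 ≡ 13 (mod 61)
(13)^5 ≡ 47 (mod 61)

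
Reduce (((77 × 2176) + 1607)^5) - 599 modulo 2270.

77 × 2176 = 167552 ≡ 1842 (mod 2270)
1842 + 1607 = 3449 ≡ 1179 (mod 2270)
(1179)^5 ≡ 1859 (mod 2270)
1859 - 599 = 1260

1260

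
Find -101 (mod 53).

5

-101 = -2×53 + 5, so -101 ≡ 5 (mod 53).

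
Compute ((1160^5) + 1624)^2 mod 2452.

432

(1160)^5 ≡ 1904 (mod 2452)
1904 + 1624 = 3528 ≡ 1076 (mod 2452)
(1076)^2 ≡ 432 (mod 2452)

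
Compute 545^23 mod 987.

377

Using repeated squaring:
545^1 ≡ 545 (mod 987)
545^2 ≡ 545^2 = 297025 ≡ 925 (mod 987)
545^4 ≡ 925^2 = 855625 ≡ 883 (mod 987)
545^8 ≡ 883^2 = 779689 ≡ 946 (mod 987)
545^16 ≡ 946^2 = 894916 ≡ 694 (mod 987)
545^23 = 545^16 · 545^4 · 545^2 · 545^1 ≡ 694 · 883 · 925 · 545 (mod 987).
Accumulate the product:
694 · 883 = 612802 ≡ 862
862 · 925 = 797350 ≡ 841
841 · 545 = 458345 ≡ 377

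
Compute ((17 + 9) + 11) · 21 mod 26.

17 + 9 = 26 ≡ 0 (mod 26)
0 + 11 = 11
11 · 21 = 231 ≡ 23 (mod 26)

23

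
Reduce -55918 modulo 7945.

-55918 = -8·7945 + 7642, so -55918 ≡ 7642 (mod 7945).

7642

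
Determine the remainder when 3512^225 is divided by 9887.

Compute successive squares:
3512^1 ≡ 3512 (mod 9887)
3512^2 ≡ 3512^2 = 12334144 ≡ 5055 (mod 9887)
3512^4 ≡ 5055^2 = 25553025 ≡ 5017 (mod 9887)
3512^8 ≡ 5017^2 = 25170289 ≡ 7874 (mod 9887)
3512^16 ≡ 7874^2 = 61999876 ≡ 8386 (mod 9887)
3512^32 ≡ 8386^2 = 70324996 ≡ 8652 (mod 9887)
3512^64 ≡ 8652^2 = 74857104 ≡ 2627 (mod 9887)
3512^128 ≡ 2627^2 = 6901129 ≡ 3 (mod 9887)
3512^225 = 3512^128 · 3512^64 · 3512^32 · 3512^1 ≡ 3 · 2627 · 8652 · 3512 (mod 9887).
Accumulate the product:
3 · 2627 = 7881
7881 · 8652 = 68186412 ≡ 5660
5660 · 3512 = 19877920 ≡ 5050

5050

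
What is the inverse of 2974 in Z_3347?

2342

Run the extended Euclidean algorithm:
3347 = 1×2974 + 373
2974 = 7×373 + 363
373 = 1×363 + 10
363 = 36×10 + 3
10 = 3×3 + 1
3 = 3×1 + 0
gcd(2974, 3347) = 1, so the inverse exists.
Back-substitute for 1:
1 = 1×10 − 3×3
  = −3×363 + 109×10
  = 109×373 − 112×363
  = −112×2974 + 893×373
  = 893×3347 − 1005×2974
So 2974⁻¹ ≡ −1005 ≡ 2342 (mod 3347).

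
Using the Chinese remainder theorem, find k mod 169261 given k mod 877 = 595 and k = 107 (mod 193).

159332

877⁻¹ mod 193: 877·125 ≡ 1 (mod 193), so 877⁻¹ ≡ 125.
k = 595 + 877·((107 − 595)·125 mod 193) = 595 + 877·181 = 159332.
Check: 159332 mod 877 = 595, 159332 mod 193 = 107. ✓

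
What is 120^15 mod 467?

108

Using repeated squaring:
15 in binary is 1111, i.e. 15 = 8 + 4 + 2 + 1.
120^1 ≡ 120 (mod 467)
120^2 ≡ 120^2 = 14400 ≡ 390 (mod 467)
120^4 ≡ 390^2 = 152100 ≡ 325 (mod 467)
120^8 ≡ 325^2 = 105625 ≡ 83 (mod 467)
120^15 = 120^8 · 120^4 · 120^2 · 120^1 ≡ 83 · 325 · 390 · 120 (mod 467).
Accumulate the product:
83 · 325 = 26975 ≡ 356
356 · 390 = 138840 ≡ 141
141 · 120 = 16920 ≡ 108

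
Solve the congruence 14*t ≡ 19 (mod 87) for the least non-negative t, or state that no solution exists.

gcd(14, 87) = 1, so a unique solution mod 87 exists.
14⁻¹ ≡ 56 (mod 87).
t ≡ 56*19 ≡ 20 (mod 87).

20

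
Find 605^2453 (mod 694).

605^1 ≡ 605 (mod 694)
605^2 ≡ 605^2 = 366025 ≡ 287 (mod 694)
605^4 ≡ 287^2 = 82369 ≡ 477 (mod 694)
605^8 ≡ 477^2 = 227529 ≡ 591 (mod 694)
605^16 ≡ 591^2 = 349281 ≡ 199 (mod 694)
605^32 ≡ 199^2 = 39601 ≡ 43 (mod 694)
605^64 ≡ 43^2 = 1849 ≡ 461 (mod 694)
605^128 ≡ 461^2 = 212521 ≡ 157 (mod 694)
605^256 ≡ 157^2 = 24649 ≡ 359 (mod 694)
605^512 ≡ 359^2 = 128881 ≡ 491 (mod 694)
605^1024 ≡ 491^2 = 241081 ≡ 263 (mod 694)
605^2048 ≡ 263^2 = 69169 ≡ 463 (mod 694)
605^2453 = 605^2048 * 605^256 * 605^128 * 605^16 * 605^4 * 605^1 ≡ 463 * 359 * 157 * 199 * 477 * 605 (mod 694).
Accumulate the product:
463 * 359 = 166217 ≡ 351
351 * 157 = 55107 ≡ 281
281 * 199 = 55919 ≡ 399
399 * 477 = 190323 ≡ 167
167 * 605 = 101035 ≡ 405

405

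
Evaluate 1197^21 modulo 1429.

21 in binary is 10101, i.e. 21 = 16 + 4 + 1.
1197^1 ≡ 1197 (mod 1429)
1197^2 ≡ 1197^2 = 1432809 ≡ 951 (mod 1429)
1197^4 ≡ 951^2 = 904401 ≡ 1273 (mod 1429)
1197^8 ≡ 1273^2 = 1620529 ≡ 43 (mod 1429)
1197^16 ≡ 43^2 = 1849 ≡ 420 (mod 1429)
1197^21 = 1197^16 * 1197^4 * 1197^1 ≡ 420 * 1273 * 1197 (mod 1429).
Accumulate the product:
420 * 1273 = 534660 ≡ 214
214 * 1197 = 256158 ≡ 367

367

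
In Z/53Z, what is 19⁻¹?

14

By the extended Euclidean algorithm:
53 = 2*19 + 15
19 = 1*15 + 4
15 = 3*4 + 3
4 = 1*3 + 1
3 = 3*1 + 0
gcd(19, 53) = 1, so the inverse exists.
Bézout: 1 = −5*53 + 14*19.
So 19⁻¹ ≡ 14 (mod 53).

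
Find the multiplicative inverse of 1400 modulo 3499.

Apply the Euclidean algorithm and back-substitute:
3499 = 2×1400 + 699
1400 = 2×699 + 2
699 = 349×2 + 1
2 = 2×1 + 0
gcd(1400, 3499) = 1, so the inverse exists.
Bézout: 1 = 699×3499 − 1747×1400.
So 1400⁻¹ ≡ −1747 ≡ 1752 (mod 3499).

1752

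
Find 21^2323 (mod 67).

Using repeated squaring:
21^1 ≡ 21 (mod 67)
21^2 ≡ 21^2 = 441 ≡ 39 (mod 67)
21^4 ≡ 39^2 = 1521 ≡ 47 (mod 67)
21^8 ≡ 47^2 = 2209 ≡ 65 (mod 67)
21^16 ≡ 65^2 = 4225 ≡ 4 (mod 67)
21^32 ≡ 4^2 = 16 (mod 67)
21^64 ≡ 16^2 = 256 ≡ 55 (mod 67)
21^128 ≡ 55^2 = 3025 ≡ 10 (mod 67)
21^256 ≡ 10^2 = 100 ≡ 33 (mod 67)
21^512 ≡ 33^2 = 1089 ≡ 17 (mod 67)
21^1024 ≡ 17^2 = 289 ≡ 21 (mod 67)
21^2048 ≡ 21^2 = 441 ≡ 39 (mod 67)
21^2323 = 21^2048 * 21^256 * 21^16 * 21^2 * 21^1 ≡ 39 * 33 * 4 * 39 * 21 (mod 67).
Accumulate the product:
39 * 33 = 1287 ≡ 14
14 * 4 = 56
56 * 39 = 2184 ≡ 40
40 * 21 = 840 ≡ 36

36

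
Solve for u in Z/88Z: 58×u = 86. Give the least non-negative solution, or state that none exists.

3

gcd(58, 88) = 2, and 2 | 86, so solutions exist.
Divide through by 2: 29×u mod 44 = 43.
29⁻¹ ≡ 41 (mod 44).
u ≡ 41×43 ≡ 3 (mod 44).
The smallest non-negative solution is u = 3.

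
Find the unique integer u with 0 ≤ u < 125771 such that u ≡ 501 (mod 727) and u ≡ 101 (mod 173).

28127

727⁻¹ mod 173: 727·89 ≡ 1 (mod 173), so 727⁻¹ ≡ 89.
u = 501 + 727·((101 − 501)·89 mod 173) = 501 + 727·38 = 28127.
Check: 28127 mod 727 = 501, 28127 mod 173 = 101. ✓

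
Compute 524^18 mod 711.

Compute successive squares:
18 in binary is 10010, i.e. 18 = 16 + 2.
524^1 ≡ 524 (mod 711)
524^2 ≡ 524^2 = 274576 ≡ 130 (mod 711)
524^4 ≡ 130^2 = 16900 ≡ 547 (mod 711)
524^8 ≡ 547^2 = 299209 ≡ 589 (mod 711)
524^16 ≡ 589^2 = 346921 ≡ 664 (mod 711)
524^18 = 524^16 · 524^2 ≡ 664 · 130 (mod 711).
664 · 130 = 86320 ≡ 289 (mod 711).

289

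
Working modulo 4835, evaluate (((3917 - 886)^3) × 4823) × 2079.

3917 - 886 = 3031
(3031)^3 ≡ 4811 (mod 4835)
4811 × 4823 = 23203453 ≡ 288 (mod 4835)
288 × 2079 = 598752 ≡ 4047 (mod 4835)

4047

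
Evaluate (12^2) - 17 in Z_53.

21

(12)^2 ≡ 38 (mod 53)
38 - 17 = 21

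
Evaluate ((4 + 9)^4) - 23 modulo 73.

68

4 + 9 = 13
(13)^4 ≡ 18 (mod 73)
18 - 23 = -5 ≡ 68 (mod 73)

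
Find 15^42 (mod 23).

9

Compute successive squares:
42 in binary is 101010, i.e. 42 = 32 + 8 + 2.
15^1 ≡ 15 (mod 23)
15^2 ≡ 15^2 = 225 ≡ 18 (mod 23)
15^4 ≡ 18^2 = 324 ≡ 2 (mod 23)
15^8 ≡ 2^2 = 4 (mod 23)
15^16 ≡ 4^2 = 16 (mod 23)
15^32 ≡ 16^2 = 256 ≡ 3 (mod 23)
15^42 = 15^32 × 15^8 × 15^2 ≡ 3 × 4 × 18 (mod 23).
Accumulate the product:
3 × 4 = 12
12 × 18 = 216 ≡ 9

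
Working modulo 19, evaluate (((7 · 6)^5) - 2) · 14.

1

7 · 6 = 42 ≡ 4 (mod 19)
(4)^5 ≡ 17 (mod 19)
17 - 2 = 15
15 · 14 = 210 ≡ 1 (mod 19)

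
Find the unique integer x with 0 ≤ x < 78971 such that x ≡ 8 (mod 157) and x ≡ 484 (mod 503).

22616

157⁻¹ mod 503: 157·330 ≡ 1 (mod 503), so 157⁻¹ ≡ 330.
x = 8 + 157·((484 − 8)·330 mod 503) = 8 + 157·144 = 22616.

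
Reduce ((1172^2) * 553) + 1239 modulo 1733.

(1172)^2 ≡ 1048 (mod 1733)
1048 * 553 = 579544 ≡ 722 (mod 1733)
722 + 1239 = 1961 ≡ 228 (mod 1733)

228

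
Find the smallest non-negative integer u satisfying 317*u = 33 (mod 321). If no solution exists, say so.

72

gcd(317, 321) = 1, so a unique solution mod 321 exists.
317⁻¹ ≡ 80 (mod 321).
u ≡ 80*33 ≡ 72 (mod 321).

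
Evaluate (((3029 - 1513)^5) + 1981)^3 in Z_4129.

1255

3029 - 1513 = 1516
(1516)^5 ≡ 3799 (mod 4129)
3799 + 1981 = 5780 ≡ 1651 (mod 4129)
(1651)^3 ≡ 1255 (mod 4129)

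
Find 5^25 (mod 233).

Using repeated squaring:
25 in binary is 11001, i.e. 25 = 16 + 8 + 1.
5^1 ≡ 5 (mod 233)
5^2 ≡ 5^2 = 25 (mod 233)
5^4 ≡ 25^2 = 625 ≡ 159 (mod 233)
5^8 ≡ 159^2 = 25281 ≡ 117 (mod 233)
5^16 ≡ 117^2 = 13689 ≡ 175 (mod 233)
5^25 = 5^16 · 5^8 · 5^1 ≡ 175 · 117 · 5 (mod 233).
Accumulate the product:
175 · 117 = 20475 ≡ 204
204 · 5 = 1020 ≡ 88

88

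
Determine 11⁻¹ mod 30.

By the extended Euclidean algorithm:
30 = 2*11 + 8
11 = 1*8 + 3
8 = 2*3 + 2
3 = 1*2 + 1
2 = 2*1 + 0
gcd(11, 30) = 1, so the inverse exists.
Back-substitute for 1:
1 = 1*3 − 1*2
  = −1*8 + 3*3
  = 3*11 − 4*8
  = −4*30 + 11*11
So 11⁻¹ ≡ 11 (mod 30).

11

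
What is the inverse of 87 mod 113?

By the extended Euclidean algorithm:
113 = 1·87 + 26
87 = 3·26 + 9
26 = 2·9 + 8
9 = 1·8 + 1
8 = 8·1 + 0
gcd(87, 113) = 1, so the inverse exists.
Back-substitute for 1:
1 = 1·9 − 1·8
  = −1·26 + 3·9
  = 3·87 − 10·26
  = −10·113 + 13·87
So 87⁻¹ ≡ 13 (mod 113).

13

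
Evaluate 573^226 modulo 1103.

1047

By square-and-multiply:
226 in binary is 11100010, i.e. 226 = 128 + 64 + 32 + 2.
573^1 ≡ 573 (mod 1103)
573^2 ≡ 573^2 = 328329 ≡ 738 (mod 1103)
573^4 ≡ 738^2 = 544644 ≡ 865 (mod 1103)
573^8 ≡ 865^2 = 748225 ≡ 391 (mod 1103)
573^16 ≡ 391^2 = 152881 ≡ 667 (mod 1103)
573^32 ≡ 667^2 = 444889 ≡ 380 (mod 1103)
573^64 ≡ 380^2 = 144400 ≡ 1010 (mod 1103)
573^128 ≡ 1010^2 = 1020100 ≡ 928 (mod 1103)
573^226 = 573^128 · 573^64 · 573^32 · 573^2 ≡ 928 · 1010 · 380 · 738 (mod 1103).
Accumulate the product:
928 · 1010 = 937280 ≡ 833
833 · 380 = 316540 ≡ 1082
1082 · 738 = 798516 ≡ 1047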